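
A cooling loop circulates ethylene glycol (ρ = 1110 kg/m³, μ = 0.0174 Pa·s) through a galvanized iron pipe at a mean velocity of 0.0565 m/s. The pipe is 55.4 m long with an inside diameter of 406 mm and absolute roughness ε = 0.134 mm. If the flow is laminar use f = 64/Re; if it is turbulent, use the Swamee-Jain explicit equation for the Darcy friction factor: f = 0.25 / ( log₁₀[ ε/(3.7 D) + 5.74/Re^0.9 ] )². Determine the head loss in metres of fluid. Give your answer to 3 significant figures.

h_f ≈ 9.71×10^-4 m

Reynolds number Re = ρVD/μ = 1110 · 0.0565 · 0.406 / 0.0174 = 1463.
Re < 2300 → laminar flow, so f = 64/Re = 64/1463 = 0.04374 (the turbulent correlation is not needed).
Darcy-Weisbach: ΔP = f(L/D)(ρV²/2) = 0.04374·(55.4/0.406)·(1110·0.0565²/2) = 0.04374·136.5·1.772 = 10.57 Pa.
Head loss h_f = ΔP/(ρg) = 10.57/(1110·9.81) = 9.71×10^-4 m.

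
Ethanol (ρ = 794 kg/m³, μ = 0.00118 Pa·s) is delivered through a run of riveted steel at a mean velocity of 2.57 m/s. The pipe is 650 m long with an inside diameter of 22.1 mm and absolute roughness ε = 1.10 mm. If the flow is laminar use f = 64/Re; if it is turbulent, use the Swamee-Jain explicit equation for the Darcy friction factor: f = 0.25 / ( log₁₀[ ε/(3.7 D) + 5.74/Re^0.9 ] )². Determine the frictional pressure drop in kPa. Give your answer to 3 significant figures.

Reynolds number Re = ρVD/μ = 794 · 2.57 · 0.0221 / 0.00118 = 3.822e+04.
Re > 4000 → turbulent. Relative roughness ε/D = 0.0011/0.0221 = 0.0498. Swamee-Jain: f = 0.25/(log₁₀[0.0498/3.7 + 5.74/3.822e+04^0.9])² = 0.25/(log₁₀[0.0135 + 0.000431])² = 0.25/(-1.857)² = 0.07246.
Darcy-Weisbach: ΔP = f(L/D)(ρV²/2) = 0.07246·(650/0.0221)·(794·2.57²/2) = 0.07246·2.941e+04·2622 = 5.588e+06 Pa.
ΔP = 5.588e+06 Pa = 5590 kPa.

ΔP ≈ 5590 kPa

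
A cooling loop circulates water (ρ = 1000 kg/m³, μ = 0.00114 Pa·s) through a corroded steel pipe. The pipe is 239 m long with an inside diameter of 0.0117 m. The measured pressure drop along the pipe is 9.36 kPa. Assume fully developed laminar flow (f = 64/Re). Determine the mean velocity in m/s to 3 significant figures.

For laminar flow, f = 64/Re with Re = ρVD/μ, so Darcy-Weisbach reduces to ΔP = 32μLV/D². Solving for V: V = ΔP·D²/(32μL) = 9360·(0.0117)²/(32·0.00114·239) = 0.147 m/s.
Check: Re = ρVD/μ = 1000·0.147·0.0117/0.00114 = 1508 < 2300, so the laminar assumption holds.

V ≈ 0.147 m/s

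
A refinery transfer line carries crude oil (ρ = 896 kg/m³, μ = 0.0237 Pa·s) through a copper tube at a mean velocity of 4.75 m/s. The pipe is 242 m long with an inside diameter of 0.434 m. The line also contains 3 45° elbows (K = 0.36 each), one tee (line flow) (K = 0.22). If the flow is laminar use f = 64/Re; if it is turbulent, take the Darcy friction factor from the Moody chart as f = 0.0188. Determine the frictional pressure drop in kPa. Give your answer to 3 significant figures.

ΔP ≈ 119 kPa

Reynolds number Re = ρVD/μ = 896 · 4.75 · 0.434 / 0.0237 = 7.794e+04.
Re > 4000 → turbulent; use the Moody-chart value f = 0.0188.
Total minor-loss coefficient ΣK = 3·0.36 + 1·0.22 = 1.3.
ΔP = [f·L/D + ΣK]·(ρV²/2) = [0.0188·242/0.434 + 1.3]·(896·4.75²/2) = [10.48 + 1.3]·1.011e+04 = 1.191e+05 Pa.
ΔP = 1.191e+05 Pa = 119 kPa.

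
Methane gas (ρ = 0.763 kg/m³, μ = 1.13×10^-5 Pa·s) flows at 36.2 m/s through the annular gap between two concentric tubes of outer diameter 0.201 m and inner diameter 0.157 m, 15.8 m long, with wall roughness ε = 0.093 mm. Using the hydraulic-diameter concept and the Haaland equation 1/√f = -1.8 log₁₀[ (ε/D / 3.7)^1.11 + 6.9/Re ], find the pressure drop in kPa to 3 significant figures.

ΔP ≈ 4.52 kPa

Hydraulic diameter D_h = 4A/P = D_o - D_i = 0.201 - 0.157 = 0.044 m.
Re = ρVD_h/μ = 0.763·36.2·0.044/1.13e-05 = 1.075e+05.
ε/D_h = 9.3e-05/0.044 = 0.00211; Haaland gives 1/√f = -1.8 log₁₀[0.000251+6.42e-05] = 6.302, so f = 0.02518.
ΔP = f(L/D_h)(ρV²/2) = 0.02518·15.8/0.044·499.9 = 4520 Pa.
ΔP = 4.52 kPa.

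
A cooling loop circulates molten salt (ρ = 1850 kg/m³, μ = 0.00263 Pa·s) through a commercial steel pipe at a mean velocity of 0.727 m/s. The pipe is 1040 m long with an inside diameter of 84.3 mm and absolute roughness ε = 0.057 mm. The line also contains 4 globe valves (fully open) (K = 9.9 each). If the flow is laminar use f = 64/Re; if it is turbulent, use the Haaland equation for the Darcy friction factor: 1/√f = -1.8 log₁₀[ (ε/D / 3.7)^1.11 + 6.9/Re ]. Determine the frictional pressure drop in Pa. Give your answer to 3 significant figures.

Reynolds number Re = ρVD/μ = 1850 · 0.727 · 0.0843 / 0.00263 = 4.311e+04.
Re > 4000 → turbulent. Relative roughness ε/D = 5.7e-05/0.0843 = 0.000676. Haaland: 1/√f = -1.8 log₁₀[(0.000676/3.7)^1.11 + 6.9/4.311e+04] = -1.8 log₁₀[7.09e-05 + 0.00016] = 6.546, so f = 0.02334.
Total minor-loss coefficient ΣK = 4·9.9 = 39.6.
ΔP = [f·L/D + ΣK]·(ρV²/2) = [0.02334·1040/0.0843 + 39.6]·(1850·0.727²/2) = [287.9 + 39.6]·488.9 = 1.601e+05 Pa.

ΔP ≈ 160000 Pa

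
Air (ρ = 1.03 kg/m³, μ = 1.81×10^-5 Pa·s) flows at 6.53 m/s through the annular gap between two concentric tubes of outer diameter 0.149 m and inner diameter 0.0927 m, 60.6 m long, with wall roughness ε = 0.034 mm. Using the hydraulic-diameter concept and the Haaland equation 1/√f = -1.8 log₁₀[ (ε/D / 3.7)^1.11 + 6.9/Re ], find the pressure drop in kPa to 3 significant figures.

Hydraulic diameter D_h = 4A/P = D_o - D_i = 0.149 - 0.0927 = 0.0563 m.
Re = ρVD_h/μ = 1.03·6.53·0.0563/1.81e-05 = 2.092e+04.
ε/D_h = 3.4e-05/0.0563 = 0.000604; Haaland gives 1/√f = -1.8 log₁₀[6.25e-05+0.00033] = 6.131, so f = 0.0266.
ΔP = f(L/D_h)(ρV²/2) = 0.0266·60.6/0.0563·21.96 = 628.8 Pa.
ΔP = 0.629 kPa.

ΔP ≈ 0.629 kPa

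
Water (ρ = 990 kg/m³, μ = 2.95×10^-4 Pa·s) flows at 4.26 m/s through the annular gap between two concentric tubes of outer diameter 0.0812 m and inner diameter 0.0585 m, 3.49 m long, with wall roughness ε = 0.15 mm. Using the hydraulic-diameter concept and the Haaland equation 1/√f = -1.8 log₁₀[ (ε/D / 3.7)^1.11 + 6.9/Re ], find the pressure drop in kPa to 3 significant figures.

ΔP ≈ 46.1 kPa

Hydraulic diameter D_h = 4A/P = D_o - D_i = 0.0812 - 0.0585 = 0.0227 m.
Re = ρVD_h/μ = 990·4.26·0.0227/0.000295 = 3.245e+05.
ε/D_h = 0.00015/0.0227 = 0.00661; Haaland gives 1/√f = -1.8 log₁₀[0.00089+2.13e-05] = 5.472, so f = 0.03339.
ΔP = f(L/D_h)(ρV²/2) = 0.03339·3.49/0.0227·8983 = 4.612e+04 Pa.
ΔP = 46.1 kPa.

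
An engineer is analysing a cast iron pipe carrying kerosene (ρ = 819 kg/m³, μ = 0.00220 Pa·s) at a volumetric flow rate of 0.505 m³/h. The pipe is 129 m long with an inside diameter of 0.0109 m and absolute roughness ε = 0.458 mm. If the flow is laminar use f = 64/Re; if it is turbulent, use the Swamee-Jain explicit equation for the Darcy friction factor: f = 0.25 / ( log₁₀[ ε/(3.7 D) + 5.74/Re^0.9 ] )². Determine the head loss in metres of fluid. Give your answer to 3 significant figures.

h_f ≈ 97.8 m

Q = 0.505 m³/h = 0.505/3600 = 0.0001403 m³/s.
Cross-sectional area A = πD²/4 = π(0.0109)²/4 = 9.331e-05 m²; mean velocity V = Q/A = 0.0001403/9.331e-05 = 1.503 m/s.
Reynolds number Re = ρVD/μ = 819 · 1.503 · 0.0109 / 0.0022 = 6100.
Re > 4000 → turbulent. Relative roughness ε/D = 0.000458/0.0109 = 0.042. Swamee-Jain: f = 0.25/(log₁₀[0.042/3.7 + 5.74/6100^0.9])² = 0.25/(log₁₀[0.0114 + 0.00225])² = 0.25/(-1.866)² = 0.07178.
Darcy-Weisbach: ΔP = f(L/D)(ρV²/2) = 0.07178·(129/0.0109)·(819·1.503²/2) = 0.07178·1.183e+04·925.4 = 7.861e+05 Pa.
Head loss h_f = ΔP/(ρg) = 7.861e+05/(819·9.81) = 97.8 m.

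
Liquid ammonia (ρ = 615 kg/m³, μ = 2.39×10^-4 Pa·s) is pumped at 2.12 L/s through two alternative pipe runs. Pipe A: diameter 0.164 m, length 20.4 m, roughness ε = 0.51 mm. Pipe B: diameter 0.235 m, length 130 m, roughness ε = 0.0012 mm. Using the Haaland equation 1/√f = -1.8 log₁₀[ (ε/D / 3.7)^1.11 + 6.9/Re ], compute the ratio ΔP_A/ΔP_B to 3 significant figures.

ΔP_A/ΔP_B ≈ 1.18

Pipe A: V = Q/A = 0.00212/0.02112 = 0.1004 m/s; Re = 4.235e+04; ε/D = 0.00311; Haaland → f = 0.02903; ΔP_A = f(L/D)(ρV²/2) = 11.18 Pa.
Pipe B: V = Q/A = 0.00212/0.04337 = 0.04888 m/s; Re = 2.956e+04; ε/D = 5.11e-06; Haaland → f = 0.02341; ΔP_B = f(L/D)(ρV²/2) = 9.512 Pa.
ΔP_A/ΔP_B = 11.18/9.512 = 1.18.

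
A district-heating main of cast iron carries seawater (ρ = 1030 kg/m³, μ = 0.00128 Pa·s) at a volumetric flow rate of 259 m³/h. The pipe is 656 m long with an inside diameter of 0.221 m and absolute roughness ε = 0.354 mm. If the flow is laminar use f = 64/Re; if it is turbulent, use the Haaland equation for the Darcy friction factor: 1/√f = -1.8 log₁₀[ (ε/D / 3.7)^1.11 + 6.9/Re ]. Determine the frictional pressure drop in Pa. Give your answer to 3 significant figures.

ΔP ≈ 122000 Pa

Q = 259 m³/h = 259/3600 = 0.07194 m³/s.
Cross-sectional area A = πD²/4 = π(0.221)²/4 = 0.03836 m²; mean velocity V = Q/A = 0.07194/0.03836 = 1.876 m/s.
Reynolds number Re = ρVD/μ = 1030 · 1.876 · 0.221 / 0.00128 = 3.335e+05.
Re > 4000 → turbulent. Relative roughness ε/D = 0.000354/0.221 = 0.0016. Haaland: 1/√f = -1.8 log₁₀[(0.0016/3.7)^1.11 + 6.9/3.335e+05] = -1.8 log₁₀[0.000185 + 2.07e-05] = 6.637, so f = 0.0227.
Darcy-Weisbach: ΔP = f(L/D)(ρV²/2) = 0.0227·(656/0.221)·(1030·1.876²/2) = 0.0227·2968·1812 = 1.221e+05 Pa.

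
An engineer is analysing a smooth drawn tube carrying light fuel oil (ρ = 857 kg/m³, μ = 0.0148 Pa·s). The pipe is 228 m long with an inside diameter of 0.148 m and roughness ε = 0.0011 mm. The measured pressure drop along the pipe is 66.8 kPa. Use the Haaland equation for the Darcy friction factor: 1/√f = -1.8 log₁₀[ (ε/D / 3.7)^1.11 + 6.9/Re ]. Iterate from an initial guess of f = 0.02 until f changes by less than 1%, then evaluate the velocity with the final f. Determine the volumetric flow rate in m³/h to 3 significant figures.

Rearranging Darcy-Weisbach: V = √(2·ΔP·D/(f·L·ρ)). With ε/D = 1.1e-06/0.148 = 7.43e-06, iterate starting from f = 0.02:
  f = 0.02 → V = √(2·6.68e+04·0.148/(0.02·228·857)) = 2.249 m/s; Re = ρVD/μ = 1.928e+04; f → 0.026
  f = 0.026 → V = 1.973 m/s; Re = 1.691e+04; f → 0.02688
  f = 0.02688 → V = 1.94 m/s; Re = 1.663e+04; f → 0.02699
Converged (Δf/f < 1%). With the final f = 0.02699: V = √(2·6.68e+04·0.148/(0.02699·228·857)) = 1.936 m/s.
Q = V·A = 1.936·(π/4·0.148²) = 0.03331 m³/s = 120 m³/h.

Q ≈ 120 m³/h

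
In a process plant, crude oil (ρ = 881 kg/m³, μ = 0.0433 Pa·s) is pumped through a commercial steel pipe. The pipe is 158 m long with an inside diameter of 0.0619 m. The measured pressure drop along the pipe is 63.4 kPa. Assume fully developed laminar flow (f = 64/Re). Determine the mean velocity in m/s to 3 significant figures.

For laminar flow, f = 64/Re with Re = ρVD/μ, so Darcy-Weisbach reduces to ΔP = 32μLV/D². Solving for V: V = ΔP·D²/(32μL) = 6.34e+04·(0.0619)²/(32·0.0433·158) = 1.11 m/s.
Check: Re = ρVD/μ = 881·1.11·0.0619/0.0433 = 1398 < 2300, so the laminar assumption holds.

V ≈ 1.11 m/s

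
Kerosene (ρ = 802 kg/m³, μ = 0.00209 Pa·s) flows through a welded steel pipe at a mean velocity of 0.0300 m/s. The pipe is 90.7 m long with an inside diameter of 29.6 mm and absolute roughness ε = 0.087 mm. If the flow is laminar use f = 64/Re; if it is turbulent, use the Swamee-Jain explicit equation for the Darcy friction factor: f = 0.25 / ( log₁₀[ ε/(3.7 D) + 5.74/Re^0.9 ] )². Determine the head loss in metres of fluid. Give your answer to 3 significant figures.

h_f ≈ 0.0264 m

Reynolds number Re = ρVD/μ = 802 · 0.03 · 0.0296 / 0.00209 = 340.8.
Re < 2300 → laminar flow, so f = 64/Re = 64/340.8 = 0.1878 (the turbulent correlation is not needed).
Darcy-Weisbach: ΔP = f(L/D)(ρV²/2) = 0.1878·(90.7/0.0296)·(802·0.03²/2) = 0.1878·3064·0.3609 = 207.7 Pa.
Head loss h_f = ΔP/(ρg) = 207.7/(802·9.81) = 0.0264 m.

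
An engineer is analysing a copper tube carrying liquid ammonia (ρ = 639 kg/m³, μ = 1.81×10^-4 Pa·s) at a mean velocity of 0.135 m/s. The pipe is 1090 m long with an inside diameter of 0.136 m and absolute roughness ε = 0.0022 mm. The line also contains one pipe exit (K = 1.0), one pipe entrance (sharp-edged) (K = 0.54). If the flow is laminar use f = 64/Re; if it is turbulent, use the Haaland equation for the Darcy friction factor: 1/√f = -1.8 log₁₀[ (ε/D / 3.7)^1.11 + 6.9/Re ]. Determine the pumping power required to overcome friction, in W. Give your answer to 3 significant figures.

Reynolds number Re = ρVD/μ = 639 · 0.135 · 0.136 / 0.000181 = 6.482e+04.
Re > 4000 → turbulent. Relative roughness ε/D = 2.2e-06/0.136 = 1.62e-05. Haaland: 1/√f = -1.8 log₁₀[(1.62e-05/3.7)^1.11 + 6.9/6.482e+04] = -1.8 log₁₀[1.13e-06 + 0.000106] = 7.143, so f = 0.0196.
Total minor-loss coefficient ΣK = 1·1 + 1·0.54 = 1.54.
ΔP = [f·L/D + ΣK]·(ρV²/2) = [0.0196·1090/0.136 + 1.54]·(639·0.135²/2) = [157.1 + 1.54]·5.823 = 923.7 Pa.
Q = V·A = 0.135·0.01453 = 0.001961 m³/s.
Pumping power P = QΔP = 0.001961·923.7 = 1.811 W = 1.81 W.

P ≈ 1.81 W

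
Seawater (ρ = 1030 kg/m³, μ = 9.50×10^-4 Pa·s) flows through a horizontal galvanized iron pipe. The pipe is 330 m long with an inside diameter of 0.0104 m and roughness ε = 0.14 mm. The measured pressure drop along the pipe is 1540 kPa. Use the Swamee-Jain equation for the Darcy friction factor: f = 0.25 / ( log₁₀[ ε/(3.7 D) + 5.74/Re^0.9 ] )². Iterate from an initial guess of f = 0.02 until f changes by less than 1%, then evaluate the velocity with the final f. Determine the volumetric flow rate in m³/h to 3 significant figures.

Q ≈ 0.439 m³/h

Rearranging Darcy-Weisbach: V = √(2·ΔP·D/(f·L·ρ)). With ε/D = 0.00014/0.0104 = 0.0135, iterate starting from f = 0.02:
  f = 0.02 → V = √(2·1.54e+06·0.0104/(0.02·330·1030)) = 2.171 m/s; Re = ρVD/μ = 2.448e+04; f → 0.04457
  f = 0.04457 → V = 1.454 m/s; Re = 1.64e+04; f → 0.04562
  f = 0.04562 → V = 1.437 m/s; Re = 1.621e+04; f → 0.04566
Converged (Δf/f < 1%). With the final f = 0.04566: V = √(2·1.54e+06·0.0104/(0.04566·330·1030)) = 1.437 m/s.
Q = V·A = 1.437·(π/4·0.0104²) = 0.000122 m³/s = 0.439 m³/h.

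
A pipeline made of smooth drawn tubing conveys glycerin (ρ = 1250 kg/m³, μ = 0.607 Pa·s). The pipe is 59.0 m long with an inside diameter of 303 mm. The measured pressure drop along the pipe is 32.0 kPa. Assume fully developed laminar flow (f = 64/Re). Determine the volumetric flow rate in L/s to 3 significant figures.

Q ≈ 185 L/s

For laminar flow, f = 64/Re with Re = ρVD/μ, so Darcy-Weisbach reduces to ΔP = 32μLV/D². Solving for V: V = ΔP·D²/(32μL) = 3.2e+04·(0.303)²/(32·0.607·59) = 2.564 m/s.
Check: Re = ρVD/μ = 1250·2.564·0.303/0.607 = 1600 < 2300, so the laminar assumption holds.
Q = V·A = 2.564·(π/4·0.303²) = 0.1849 m³/s = 185 L/s.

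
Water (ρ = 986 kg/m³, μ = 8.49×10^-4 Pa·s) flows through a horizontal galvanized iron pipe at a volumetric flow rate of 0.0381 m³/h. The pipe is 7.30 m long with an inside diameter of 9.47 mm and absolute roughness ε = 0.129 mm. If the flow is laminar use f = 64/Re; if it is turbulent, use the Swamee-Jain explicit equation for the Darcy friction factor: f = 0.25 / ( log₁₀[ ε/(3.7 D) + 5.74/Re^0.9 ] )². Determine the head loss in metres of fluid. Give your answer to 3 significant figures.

Q = 0.0381 m³/h = 0.0381/3600 = 1.058e-05 m³/s.
Cross-sectional area A = πD²/4 = π(0.00947)²/4 = 7.044e-05 m²; mean velocity V = Q/A = 1.058e-05/7.044e-05 = 0.1503 m/s.
Reynolds number Re = ρVD/μ = 986 · 0.1503 · 0.00947 / 0.000849 = 1653.
Re < 2300 → laminar flow, so f = 64/Re = 64/1653 = 0.03873 (the turbulent correlation is not needed).
Darcy-Weisbach: ΔP = f(L/D)(ρV²/2) = 0.03873·(7.3/0.00947)·(986·0.1503²/2) = 0.03873·770.9·11.13 = 332.3 Pa.
Head loss h_f = ΔP/(ρg) = 332.3/(986·9.81) = 0.0344 m.

h_f ≈ 0.0344 m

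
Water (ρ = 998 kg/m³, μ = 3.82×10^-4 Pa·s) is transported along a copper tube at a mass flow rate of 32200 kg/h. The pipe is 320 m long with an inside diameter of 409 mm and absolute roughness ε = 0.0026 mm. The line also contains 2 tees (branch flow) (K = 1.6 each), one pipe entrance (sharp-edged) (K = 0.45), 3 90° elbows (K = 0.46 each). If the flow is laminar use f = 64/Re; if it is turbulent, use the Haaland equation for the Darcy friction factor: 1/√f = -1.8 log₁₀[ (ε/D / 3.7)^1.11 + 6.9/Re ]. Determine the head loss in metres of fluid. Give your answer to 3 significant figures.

h_f ≈ 0.00473 m

ṁ = 32200 kg/h = 32200/3600 = 8.944 kg/s.
A = πD²/4 = π(0.409)²/4 = 0.1314 m²; mean velocity V = ṁ/(ρA) = 8.944/(998 · 0.1314) = 0.06822 m/s.
Reynolds number Re = ρVD/μ = 998 · 0.06822 · 0.409 / 0.000382 = 7.289e+04.
Re > 4000 → turbulent. Relative roughness ε/D = 2.6e-06/0.409 = 6.36e-06. Haaland: 1/√f = -1.8 log₁₀[(6.36e-06/3.7)^1.11 + 6.9/7.289e+04] = -1.8 log₁₀[3.99e-07 + 9.47e-05] = 7.24, so f = 0.01908.
Total minor-loss coefficient ΣK = 2·1.6 + 1·0.45 + 3·0.46 = 5.03.
ΔP = [f·L/D + ΣK]·(ρV²/2) = [0.01908·320/0.409 + 5.03]·(998·0.06822²/2) = [14.93 + 5.03]·2.322 = 46.34 Pa.
Head loss h_f = ΔP/(ρg) = 46.34/(998·9.81) = 0.00473 m.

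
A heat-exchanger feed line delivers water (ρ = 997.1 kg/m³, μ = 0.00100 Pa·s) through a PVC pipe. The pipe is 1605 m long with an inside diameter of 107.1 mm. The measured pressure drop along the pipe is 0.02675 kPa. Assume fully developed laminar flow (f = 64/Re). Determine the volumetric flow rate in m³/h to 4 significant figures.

For laminar flow, f = 64/Re with Re = ρVD/μ, so Darcy-Weisbach reduces to ΔP = 32μLV/D². Solving for V: V = ΔP·D²/(32μL) = 26.75·(0.1071)²/(32·0.001·1605) = 0.005974 m/s.
Check: Re = ρVD/μ = 997.1·0.005974·0.1071/0.001 = 638 < 2300, so the laminar assumption holds.
Q = V·A = 0.005974·(π/4·0.1071²) = 5.382e-05 m³/s = 0.1938 m³/h.

Q ≈ 0.1938 m³/h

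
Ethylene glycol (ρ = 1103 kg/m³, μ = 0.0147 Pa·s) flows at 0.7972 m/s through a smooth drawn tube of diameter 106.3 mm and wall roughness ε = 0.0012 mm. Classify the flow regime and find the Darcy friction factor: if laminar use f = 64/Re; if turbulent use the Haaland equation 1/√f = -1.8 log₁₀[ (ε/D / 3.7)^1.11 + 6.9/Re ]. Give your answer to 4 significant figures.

f ≈ 0.03513

Re = ρVD/μ = 1103·0.7972·0.1063/0.0147 = 6359.
Re > 4000 → turbulent. ε/D = 1.2e-06/0.1063 = 1.13e-05; Haaland: 1/√f = -1.8 log₁₀[7.55e-07 + 0.00109] = 5.336, so f = 0.03513.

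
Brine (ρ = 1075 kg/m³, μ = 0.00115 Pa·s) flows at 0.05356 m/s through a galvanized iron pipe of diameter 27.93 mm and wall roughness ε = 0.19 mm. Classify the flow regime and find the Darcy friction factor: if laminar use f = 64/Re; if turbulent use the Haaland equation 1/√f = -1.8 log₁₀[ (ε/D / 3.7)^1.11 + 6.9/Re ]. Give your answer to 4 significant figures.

Re = ρVD/μ = 1075·0.05356·0.02793/0.00115 = 1398.
Re < 2300 → laminar, so f = 64/Re = 0.04577 (roughness is irrelevant in laminar flow).

f ≈ 0.04577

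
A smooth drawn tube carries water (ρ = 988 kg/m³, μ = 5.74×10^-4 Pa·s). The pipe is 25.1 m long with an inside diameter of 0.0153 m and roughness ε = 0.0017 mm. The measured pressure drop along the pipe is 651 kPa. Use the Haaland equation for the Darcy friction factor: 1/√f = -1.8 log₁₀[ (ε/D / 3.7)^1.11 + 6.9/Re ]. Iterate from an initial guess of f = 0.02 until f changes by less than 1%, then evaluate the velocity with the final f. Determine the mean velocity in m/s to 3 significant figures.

V ≈ 6.98 m/s

Rearranging Darcy-Weisbach: V = √(2·ΔP·D/(f·L·ρ)). With ε/D = 1.7e-06/0.0153 = 0.000111, iterate starting from f = 0.02:
  f = 0.02 → V = √(2·6.51e+05·0.0153/(0.02·25.1·988)) = 6.338 m/s; Re = ρVD/μ = 1.669e+05; f → 0.01674
  f = 0.01674 → V = 6.926 m/s; Re = 1.824e+05; f → 0.0165
  f = 0.0165 → V = 6.976 m/s; Re = 1.837e+05; f → 0.01649
Converged (Δf/f < 1%). With the final f = 0.01649: V = √(2·6.51e+05·0.0153/(0.01649·25.1·988)) = 6.98 m/s.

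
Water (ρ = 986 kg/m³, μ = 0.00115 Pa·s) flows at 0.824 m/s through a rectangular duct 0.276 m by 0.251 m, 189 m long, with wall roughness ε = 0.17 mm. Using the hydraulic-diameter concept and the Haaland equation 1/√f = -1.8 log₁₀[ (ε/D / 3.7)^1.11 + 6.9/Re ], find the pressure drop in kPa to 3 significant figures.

ΔP ≈ 4.69 kPa

Hydraulic diameter D_h = 4A/P = 4·(0.276·0.251)/(2·(0.276+0.251)) = 0.2771/1.054 = 0.2629 m.
Re = ρVD_h/μ = 986·0.824·0.2629/0.00115 = 1.857e+05.
ε/D_h = 0.00017/0.2629 = 0.000647; Haaland gives 1/√f = -1.8 log₁₀[6.75e-05+3.71e-05] = 7.165, so f = 0.01948.
ΔP = f(L/D_h)(ρV²/2) = 0.01948·189/0.2629·334.7 = 4688 Pa.
ΔP = 4.69 kPa.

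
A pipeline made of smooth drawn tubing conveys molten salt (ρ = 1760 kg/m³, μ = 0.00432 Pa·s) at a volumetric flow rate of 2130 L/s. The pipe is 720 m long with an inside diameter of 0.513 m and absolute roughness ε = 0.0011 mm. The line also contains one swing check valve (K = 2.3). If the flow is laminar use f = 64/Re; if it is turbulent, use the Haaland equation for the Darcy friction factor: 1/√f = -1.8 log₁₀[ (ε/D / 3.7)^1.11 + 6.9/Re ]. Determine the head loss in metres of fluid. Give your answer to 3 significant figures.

Q = 2130 L/s = 2130/1000 = 2.13 m³/s.
Cross-sectional area A = πD²/4 = π(0.513)²/4 = 0.2067 m²; mean velocity V = Q/A = 2.13/0.2067 = 10.31 m/s.
Reynolds number Re = ρVD/μ = 1760 · 10.31 · 0.513 / 0.00432 = 2.154e+06.
Re > 4000 → turbulent. Relative roughness ε/D = 1.1e-06/0.513 = 2.14e-06. Haaland: 1/√f = -1.8 log₁₀[(2.14e-06/3.7)^1.11 + 6.9/2.154e+06] = -1.8 log₁₀[1.19e-07 + 3.2e-06] = 9.861, so f = 0.01028.
Total minor-loss coefficient ΣK = 1·2.3 = 2.3.
ΔP = [f·L/D + ΣK]·(ρV²/2) = [0.01028·720/0.513 + 2.3]·(1760·10.31²/2) = [14.43 + 2.3]·9.345e+04 = 1.564e+06 Pa.
Head loss h_f = ΔP/(ρg) = 1.564e+06/(1760·9.81) = 90.6 m.

h_f ≈ 90.6 m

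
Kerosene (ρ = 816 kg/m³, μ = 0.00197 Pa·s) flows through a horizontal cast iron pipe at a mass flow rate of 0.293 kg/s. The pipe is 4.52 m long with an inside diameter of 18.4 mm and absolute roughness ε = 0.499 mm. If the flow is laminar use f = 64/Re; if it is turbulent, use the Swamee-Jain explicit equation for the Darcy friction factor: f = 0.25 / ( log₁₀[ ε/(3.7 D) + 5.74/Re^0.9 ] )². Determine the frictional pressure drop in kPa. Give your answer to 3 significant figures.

A = πD²/4 = π(0.0184)²/4 = 0.0002659 m²; mean velocity V = ṁ/(ρA) = 0.293/(816 · 0.0002659) = 1.35 m/s.
Reynolds number Re = ρVD/μ = 816 · 1.35 · 0.0184 / 0.00197 = 1.029e+04.
Re > 4000 → turbulent. Relative roughness ε/D = 0.000499/0.0184 = 0.0271. Swamee-Jain: f = 0.25/(log₁₀[0.0271/3.7 + 5.74/1.029e+04^0.9])² = 0.25/(log₁₀[0.00733 + 0.0014])² = 0.25/(-2.059)² = 0.05898.
Darcy-Weisbach: ΔP = f(L/D)(ρV²/2) = 0.05898·(4.52/0.0184)·(816·1.35²/2) = 0.05898·245.7·744 = 1.078e+04 Pa.
ΔP = 1.078e+04 Pa = 10.8 kPa.

ΔP ≈ 10.8 kPa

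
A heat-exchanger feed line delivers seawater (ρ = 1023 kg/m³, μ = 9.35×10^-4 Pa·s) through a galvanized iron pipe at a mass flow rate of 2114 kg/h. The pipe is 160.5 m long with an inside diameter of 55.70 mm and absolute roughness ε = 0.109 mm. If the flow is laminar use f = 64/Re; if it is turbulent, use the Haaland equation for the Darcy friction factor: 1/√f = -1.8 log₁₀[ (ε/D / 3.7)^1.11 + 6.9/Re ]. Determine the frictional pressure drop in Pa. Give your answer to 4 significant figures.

ΔP ≈ 2547 Pa

ṁ = 2114 kg/h = 2114/3600 = 0.5872 kg/s.
A = πD²/4 = π(0.0557)²/4 = 0.002437 m²; mean velocity V = ṁ/(ρA) = 0.5872/(1023 · 0.002437) = 0.2356 m/s.
Reynolds number Re = ρVD/μ = 1023 · 0.2356 · 0.0557 / 0.000935 = 1.436e+04.
Re > 4000 → turbulent. Relative roughness ε/D = 0.000109/0.0557 = 0.00196. Haaland: 1/√f = -1.8 log₁₀[(0.00196/3.7)^1.11 + 6.9/1.436e+04] = -1.8 log₁₀[0.000231 + 0.000481] = 5.666, so f = 0.03115.
Darcy-Weisbach: ΔP = f(L/D)(ρV²/2) = 0.03115·(160.5/0.0557)·(1023·0.2356²/2) = 0.03115·2882·28.39 = 2547 Pa.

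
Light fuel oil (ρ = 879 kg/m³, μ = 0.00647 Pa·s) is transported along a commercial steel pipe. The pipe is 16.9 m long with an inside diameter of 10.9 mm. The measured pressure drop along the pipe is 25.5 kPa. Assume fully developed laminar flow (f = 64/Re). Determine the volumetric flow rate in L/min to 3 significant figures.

Q ≈ 4.85 L/min

For laminar flow, f = 64/Re with Re = ρVD/μ, so Darcy-Weisbach reduces to ΔP = 32μLV/D². Solving for V: V = ΔP·D²/(32μL) = 2.55e+04·(0.0109)²/(32·0.00647·16.9) = 0.8659 m/s.
Check: Re = ρVD/μ = 879·0.8659·0.0109/0.00647 = 1282 < 2300, so the laminar assumption holds.
Q = V·A = 0.8659·(π/4·0.0109²) = 8.08e-05 m³/s = 4.85 L/min.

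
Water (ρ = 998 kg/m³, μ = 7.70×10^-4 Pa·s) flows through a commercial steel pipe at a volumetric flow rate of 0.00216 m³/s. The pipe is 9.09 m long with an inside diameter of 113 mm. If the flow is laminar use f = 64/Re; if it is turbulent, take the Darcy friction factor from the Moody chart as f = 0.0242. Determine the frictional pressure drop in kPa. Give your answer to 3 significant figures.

ΔP ≈ 0.0451 kPa

Cross-sectional area A = πD²/4 = π(0.113)²/4 = 0.01003 m²; mean velocity V = Q/A = 0.00216/0.01003 = 0.2154 m/s.
Reynolds number Re = ρVD/μ = 998 · 0.2154 · 0.113 / 0.00077 = 3.154e+04.
Re > 4000 → turbulent; use the Moody-chart value f = 0.0242.
Darcy-Weisbach: ΔP = f(L/D)(ρV²/2) = 0.0242·(9.09/0.113)·(998·0.2154²/2) = 0.0242·80.44·23.15 = 45.06 Pa.
ΔP = 45.06 Pa = 0.0451 kPa.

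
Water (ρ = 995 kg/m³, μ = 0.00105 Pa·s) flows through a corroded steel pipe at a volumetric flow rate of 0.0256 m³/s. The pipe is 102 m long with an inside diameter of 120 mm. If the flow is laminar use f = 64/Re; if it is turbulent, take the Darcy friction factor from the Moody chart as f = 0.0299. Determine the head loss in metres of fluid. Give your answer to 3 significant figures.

h_f ≈ 6.64 m

Cross-sectional area A = πD²/4 = π(0.12)²/4 = 0.01131 m²; mean velocity V = Q/A = 0.0256/0.01131 = 2.264 m/s.
Reynolds number Re = ρVD/μ = 995 · 2.264 · 0.12 / 0.00105 = 2.574e+05.
Re > 4000 → turbulent; use the Moody-chart value f = 0.0299.
Darcy-Weisbach: ΔP = f(L/D)(ρV²/2) = 0.0299·(102/0.12)·(995·2.264²/2) = 0.0299·850·2549 = 6.478e+04 Pa.
Head loss h_f = ΔP/(ρg) = 6.478e+04/(995·9.81) = 6.64 m.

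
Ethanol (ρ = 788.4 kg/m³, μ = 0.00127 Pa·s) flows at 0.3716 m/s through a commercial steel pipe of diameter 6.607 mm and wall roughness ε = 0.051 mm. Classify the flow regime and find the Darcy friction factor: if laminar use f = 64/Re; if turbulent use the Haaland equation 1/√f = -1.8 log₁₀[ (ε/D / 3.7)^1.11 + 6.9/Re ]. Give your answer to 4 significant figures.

f ≈ 0.04199

Re = ρVD/μ = 788.4·0.3716·0.006607/0.00127 = 1524.
Re < 2300 → laminar, so f = 64/Re = 0.04199 (roughness is irrelevant in laminar flow).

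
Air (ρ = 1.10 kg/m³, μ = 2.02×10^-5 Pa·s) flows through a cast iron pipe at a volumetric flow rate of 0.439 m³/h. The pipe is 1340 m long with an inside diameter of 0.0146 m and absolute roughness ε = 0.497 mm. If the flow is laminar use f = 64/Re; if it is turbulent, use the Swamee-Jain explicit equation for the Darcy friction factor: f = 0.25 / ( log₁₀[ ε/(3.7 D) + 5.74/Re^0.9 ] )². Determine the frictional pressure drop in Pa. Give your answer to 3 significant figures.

ΔP ≈ 2960 Pa

Q = 0.439 m³/h = 0.439/3600 = 0.0001219 m³/s.
Cross-sectional area A = πD²/4 = π(0.0146)²/4 = 0.0001674 m²; mean velocity V = Q/A = 0.0001219/0.0001674 = 0.7284 m/s.
Reynolds number Re = ρVD/μ = 1.1 · 0.7284 · 0.0146 / 2.02e-05 = 579.1.
Re < 2300 → laminar flow, so f = 64/Re = 64/579.1 = 0.1105 (the turbulent correlation is not needed).
Darcy-Weisbach: ΔP = f(L/D)(ρV²/2) = 0.1105·(1340/0.0146)·(1.1·0.7284²/2) = 0.1105·9.178e+04·0.2918 = 2960 Pa.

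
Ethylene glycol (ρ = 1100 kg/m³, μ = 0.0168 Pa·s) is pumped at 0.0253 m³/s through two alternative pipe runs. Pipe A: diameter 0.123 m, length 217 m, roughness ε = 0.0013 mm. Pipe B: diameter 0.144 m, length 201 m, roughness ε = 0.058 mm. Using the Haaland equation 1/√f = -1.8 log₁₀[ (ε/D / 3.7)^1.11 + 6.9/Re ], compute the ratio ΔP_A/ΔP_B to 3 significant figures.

ΔP_A/ΔP_B ≈ 2.23

Pipe A: V = Q/A = 0.0253/0.01188 = 2.129 m/s; Re = 1.715e+04; ε/D = 1.06e-05; Haaland → f = 0.02678; ΔP_A = f(L/D)(ρV²/2) = 1.178e+05 Pa.
Pipe B: V = Q/A = 0.0253/0.01629 = 1.553 m/s; Re = 1.465e+04; ε/D = 0.000403; Haaland → f = 0.02849; ΔP_B = f(L/D)(ρV²/2) = 5.278e+04 Pa.
ΔP_A/ΔP_B = 1.178e+05/5.278e+04 = 2.23.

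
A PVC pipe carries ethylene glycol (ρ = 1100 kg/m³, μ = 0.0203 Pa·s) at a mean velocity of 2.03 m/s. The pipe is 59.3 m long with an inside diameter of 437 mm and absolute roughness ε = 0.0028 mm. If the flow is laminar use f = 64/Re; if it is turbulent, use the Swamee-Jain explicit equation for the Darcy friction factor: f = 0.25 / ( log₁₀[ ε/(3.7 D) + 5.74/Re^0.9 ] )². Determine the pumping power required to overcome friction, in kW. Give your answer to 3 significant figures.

Reynolds number Re = ρVD/μ = 1100 · 2.03 · 0.437 / 0.0203 = 4.807e+04.
Re > 4000 → turbulent. Relative roughness ε/D = 2.8e-06/0.437 = 6.41e-06. Swamee-Jain: f = 0.25/(log₁₀[6.41e-06/3.7 + 5.74/4.807e+04^0.9])² = 0.25/(log₁₀[1.73e-06 + 0.000351])² = 0.25/(-3.453)² = 0.02097.
Darcy-Weisbach: ΔP = f(L/D)(ρV²/2) = 0.02097·(59.3/0.437)·(1100·2.03²/2) = 0.02097·135.7·2266 = 6450 Pa.
Q = V·A = 2.03·0.15 = 0.3045 m³/s.
Pumping power P = QΔP = 0.3045·6450 = 1964 W = 1.96 kW.

P ≈ 1.96 kW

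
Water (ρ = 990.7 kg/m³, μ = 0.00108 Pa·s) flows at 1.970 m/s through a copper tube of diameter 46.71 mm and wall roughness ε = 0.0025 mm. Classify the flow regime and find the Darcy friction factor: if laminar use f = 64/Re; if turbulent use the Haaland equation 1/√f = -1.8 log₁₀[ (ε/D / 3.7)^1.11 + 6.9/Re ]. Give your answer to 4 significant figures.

Re = ρVD/μ = 990.7·1.97·0.04671/0.00108 = 8.441e+04.
Re > 4000 → turbulent. ε/D = 2.5e-06/0.04671 = 5.35e-05; Haaland: 1/√f = -1.8 log₁₀[4.25e-06 + 8.17e-05] = 7.318, so f = 0.01867.

f ≈ 0.01867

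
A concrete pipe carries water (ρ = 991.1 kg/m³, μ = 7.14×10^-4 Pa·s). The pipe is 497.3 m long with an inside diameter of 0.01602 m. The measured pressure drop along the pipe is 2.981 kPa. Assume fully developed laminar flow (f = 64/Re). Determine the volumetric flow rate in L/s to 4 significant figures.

For laminar flow, f = 64/Re with Re = ρVD/μ, so Darcy-Weisbach reduces to ΔP = 32μLV/D². Solving for V: V = ΔP·D²/(32μL) = 2981·(0.01602)²/(32·0.000714·497.3) = 0.06733 m/s.
Check: Re = ρVD/μ = 991.1·0.06733·0.01602/0.000714 = 1497 < 2300, so the laminar assumption holds.
Q = V·A = 0.06733·(π/4·0.01602²) = 1.357e-05 m³/s = 0.01357 L/s.

Q ≈ 0.01357 L/s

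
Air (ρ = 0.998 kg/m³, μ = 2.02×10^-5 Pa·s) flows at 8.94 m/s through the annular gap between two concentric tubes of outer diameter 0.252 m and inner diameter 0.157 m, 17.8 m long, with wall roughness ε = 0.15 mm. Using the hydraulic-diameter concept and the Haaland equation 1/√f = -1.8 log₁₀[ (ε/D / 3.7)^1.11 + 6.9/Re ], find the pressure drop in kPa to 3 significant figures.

ΔP ≈ 0.193 kPa

Hydraulic diameter D_h = 4A/P = D_o - D_i = 0.252 - 0.157 = 0.095 m.
Re = ρVD_h/μ = 0.998·8.94·0.095/2.02e-05 = 4.196e+04.
ε/D_h = 0.00015/0.095 = 0.00158; Haaland gives 1/√f = -1.8 log₁₀[0.000182+0.000164] = 6.229, so f = 0.02577.
ΔP = f(L/D_h)(ρV²/2) = 0.02577·17.8/0.095·39.88 = 192.6 Pa.
ΔP = 0.193 kPa.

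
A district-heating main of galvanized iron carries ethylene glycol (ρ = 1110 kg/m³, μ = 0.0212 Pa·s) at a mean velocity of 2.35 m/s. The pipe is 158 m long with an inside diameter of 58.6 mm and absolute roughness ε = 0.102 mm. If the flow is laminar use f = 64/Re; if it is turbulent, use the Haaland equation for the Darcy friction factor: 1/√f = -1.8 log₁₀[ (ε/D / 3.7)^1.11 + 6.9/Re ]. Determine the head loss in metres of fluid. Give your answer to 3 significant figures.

h_f ≈ 27.2 m

Reynolds number Re = ρVD/μ = 1110 · 2.35 · 0.0586 / 0.0212 = 7210.
Re > 4000 → turbulent. Relative roughness ε/D = 0.000102/0.0586 = 0.00174. Haaland: 1/√f = -1.8 log₁₀[(0.00174/3.7)^1.11 + 6.9/7210] = -1.8 log₁₀[0.000203 + 0.000957] = 5.284, so f = 0.03581.
Darcy-Weisbach: ΔP = f(L/D)(ρV²/2) = 0.03581·(158/0.0586)·(1110·2.35²/2) = 0.03581·2696·3065 = 2.959e+05 Pa.
Head loss h_f = ΔP/(ρg) = 2.959e+05/(1110·9.81) = 27.2 m.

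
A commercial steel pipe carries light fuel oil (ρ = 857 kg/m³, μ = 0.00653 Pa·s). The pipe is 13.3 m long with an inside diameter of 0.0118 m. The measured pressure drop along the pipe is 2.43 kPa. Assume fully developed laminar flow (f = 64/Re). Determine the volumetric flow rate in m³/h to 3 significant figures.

Q ≈ 0.0479 m³/h

For laminar flow, f = 64/Re with Re = ρVD/μ, so Darcy-Weisbach reduces to ΔP = 32μLV/D². Solving for V: V = ΔP·D²/(32μL) = 2430·(0.0118)²/(32·0.00653·13.3) = 0.1217 m/s.
Check: Re = ρVD/μ = 857·0.1217·0.0118/0.00653 = 188.5 < 2300, so the laminar assumption holds.
Q = V·A = 0.1217·(π/4·0.0118²) = 1.331e-05 m³/s = 0.0479 m³/h.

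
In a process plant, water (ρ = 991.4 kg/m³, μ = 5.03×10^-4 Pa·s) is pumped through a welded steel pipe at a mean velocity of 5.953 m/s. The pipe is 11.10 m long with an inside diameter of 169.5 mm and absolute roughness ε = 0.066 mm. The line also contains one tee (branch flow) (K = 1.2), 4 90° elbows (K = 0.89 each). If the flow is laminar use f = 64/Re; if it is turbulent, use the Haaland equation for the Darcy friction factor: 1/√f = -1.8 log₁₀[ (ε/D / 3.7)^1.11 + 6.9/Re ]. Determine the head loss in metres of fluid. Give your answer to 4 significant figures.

h_f ≈ 10.50 m

Reynolds number Re = ρVD/μ = 991.4 · 5.953 · 0.1695 / 0.000503 = 1.989e+06.
Re > 4000 → turbulent. Relative roughness ε/D = 6.6e-05/0.1695 = 0.000389. Haaland: 1/√f = -1.8 log₁₀[(0.000389/3.7)^1.11 + 6.9/1.989e+06] = -1.8 log₁₀[3.84e-05 + 3.47e-06] = 7.88, so f = 0.0161.
Total minor-loss coefficient ΣK = 1·1.2 + 4·0.89 = 4.76.
ΔP = [f·L/D + ΣK]·(ρV²/2) = [0.0161·11.1/0.1695 + 4.76]·(991.4·5.953²/2) = [1.055 + 4.76]·1.757e+04 = 1.021e+05 Pa.
Head loss h_f = ΔP/(ρg) = 1.021e+05/(991.4·9.81) = 10.50 m.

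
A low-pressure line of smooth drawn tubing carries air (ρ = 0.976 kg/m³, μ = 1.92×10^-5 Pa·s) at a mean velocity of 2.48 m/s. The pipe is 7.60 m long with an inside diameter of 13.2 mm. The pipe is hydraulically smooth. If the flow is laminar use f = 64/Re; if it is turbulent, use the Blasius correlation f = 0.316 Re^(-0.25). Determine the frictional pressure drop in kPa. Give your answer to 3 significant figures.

Reynolds number Re = ρVD/μ = 0.976 · 2.48 · 0.0132 / 1.92e-05 = 1664.
Re < 2300 → laminar flow, so f = 64/Re = 64/1664 = 0.03846 (the turbulent correlation is not needed).
Darcy-Weisbach: ΔP = f(L/D)(ρV²/2) = 0.03846·(7.6/0.0132)·(0.976·2.48²/2) = 0.03846·575.8·3.001 = 66.46 Pa.
ΔP = 66.46 Pa = 0.0665 kPa.

ΔP ≈ 0.0665 kPa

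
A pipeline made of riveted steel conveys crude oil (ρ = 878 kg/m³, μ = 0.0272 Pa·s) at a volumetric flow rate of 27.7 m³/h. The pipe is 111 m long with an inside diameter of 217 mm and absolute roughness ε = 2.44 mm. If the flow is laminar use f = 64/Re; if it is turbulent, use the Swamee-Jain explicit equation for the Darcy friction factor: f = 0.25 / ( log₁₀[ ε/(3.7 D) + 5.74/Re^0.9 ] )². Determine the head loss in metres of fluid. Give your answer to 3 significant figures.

Q = 27.7 m³/h = 27.7/3600 = 0.007694 m³/s.
Cross-sectional area A = πD²/4 = π(0.217)²/4 = 0.03698 m²; mean velocity V = Q/A = 0.007694/0.03698 = 0.2081 m/s.
Reynolds number Re = ρVD/μ = 878 · 0.2081 · 0.217 / 0.0272 = 1457.
Re < 2300 → laminar flow, so f = 64/Re = 64/1457 = 0.04392 (the turbulent correlation is not needed).
Darcy-Weisbach: ΔP = f(L/D)(ρV²/2) = 0.04392·(111/0.217)·(878·0.2081²/2) = 0.04392·511.5·19 = 426.9 Pa.
Head loss h_f = ΔP/(ρg) = 426.9/(878·9.81) = 0.0496 m.

h_f ≈ 0.0496 m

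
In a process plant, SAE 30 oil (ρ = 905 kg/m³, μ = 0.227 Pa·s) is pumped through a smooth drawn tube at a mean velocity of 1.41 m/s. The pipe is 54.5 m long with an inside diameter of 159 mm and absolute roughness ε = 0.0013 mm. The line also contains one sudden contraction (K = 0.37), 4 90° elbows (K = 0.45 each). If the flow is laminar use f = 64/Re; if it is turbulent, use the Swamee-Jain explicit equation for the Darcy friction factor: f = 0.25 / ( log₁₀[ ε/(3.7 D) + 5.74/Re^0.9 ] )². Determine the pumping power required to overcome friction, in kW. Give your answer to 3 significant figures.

Reynolds number Re = ρVD/μ = 905 · 1.41 · 0.159 / 0.227 = 893.8.
Re < 2300 → laminar flow, so f = 64/Re = 64/893.8 = 0.0716 (the turbulent correlation is not needed).
Total minor-loss coefficient ΣK = 1·0.37 + 4·0.45 = 2.17.
ΔP = [f·L/D + ΣK]·(ρV²/2) = [0.0716·54.5/0.159 + 2.17]·(905·1.41²/2) = [24.54 + 2.17]·899.6 = 2.403e+04 Pa.
Q = V·A = 1.41·0.01986 = 0.028 m³/s.
Pumping power P = QΔP = 0.028·2.403e+04 = 672.8 W = 0.673 kW.

P ≈ 0.673 kW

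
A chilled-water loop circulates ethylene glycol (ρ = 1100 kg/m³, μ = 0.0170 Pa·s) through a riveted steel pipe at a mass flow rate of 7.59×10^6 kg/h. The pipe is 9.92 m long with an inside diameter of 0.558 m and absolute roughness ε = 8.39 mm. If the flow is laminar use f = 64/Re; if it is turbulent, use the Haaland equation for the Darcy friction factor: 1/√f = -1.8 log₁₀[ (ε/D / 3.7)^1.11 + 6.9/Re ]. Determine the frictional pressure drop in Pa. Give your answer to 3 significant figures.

ΔP ≈ 26400 Pa

ṁ = 7.59×10^6 kg/h = 7.59×10^6/3600 = 2108 kg/s.
A = πD²/4 = π(0.558)²/4 = 0.2445 m²; mean velocity V = ṁ/(ρA) = 2108/(1100 · 0.2445) = 7.838 m/s.
Reynolds number Re = ρVD/μ = 1100 · 7.838 · 0.558 / 0.017 = 2.83e+05.
Re > 4000 → turbulent. Relative roughness ε/D = 0.00839/0.558 = 0.015. Haaland: 1/√f = -1.8 log₁₀[(0.015/3.7)^1.11 + 6.9/2.83e+05] = -1.8 log₁₀[0.00222 + 2.44e-05] = 4.769, so f = 0.04397.
Darcy-Weisbach: ΔP = f(L/D)(ρV²/2) = 0.04397·(9.92/0.558)·(1100·7.838²/2) = 0.04397·17.78·3.379e+04 = 2.641e+04 Pa.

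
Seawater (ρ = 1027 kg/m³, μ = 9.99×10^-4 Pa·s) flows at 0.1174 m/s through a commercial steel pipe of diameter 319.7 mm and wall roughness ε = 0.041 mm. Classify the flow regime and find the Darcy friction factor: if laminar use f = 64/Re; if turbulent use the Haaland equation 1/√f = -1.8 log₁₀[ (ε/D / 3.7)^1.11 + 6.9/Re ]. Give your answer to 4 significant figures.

Re = ρVD/μ = 1027·0.1174·0.3197/0.000999 = 3.858e+04.
Re > 4000 → turbulent. ε/D = 4.1e-05/0.3197 = 0.000128; Haaland: 1/√f = -1.8 log₁₀[1.12e-05 + 0.000179] = 6.698, so f = 0.02229.

f ≈ 0.02229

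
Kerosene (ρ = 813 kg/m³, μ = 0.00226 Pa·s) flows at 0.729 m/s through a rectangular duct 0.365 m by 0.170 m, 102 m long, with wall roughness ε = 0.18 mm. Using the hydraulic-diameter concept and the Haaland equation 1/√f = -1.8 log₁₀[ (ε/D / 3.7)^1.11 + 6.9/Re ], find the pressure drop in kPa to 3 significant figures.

ΔP ≈ 2.13 kPa

Hydraulic diameter D_h = 4A/P = 4·(0.365·0.17)/(2·(0.365+0.17)) = 0.2482/1.07 = 0.232 m.
Re = ρVD_h/μ = 813·0.729·0.232/0.00226 = 6.083e+04.
ε/D_h = 0.00018/0.232 = 0.000776; Haaland gives 1/√f = -1.8 log₁₀[8.26e-05+0.000113] = 6.674, so f = 0.02245.
ΔP = f(L/D_h)(ρV²/2) = 0.02245·102/0.232·216 = 2133 Pa.
ΔP = 2.13 kPa.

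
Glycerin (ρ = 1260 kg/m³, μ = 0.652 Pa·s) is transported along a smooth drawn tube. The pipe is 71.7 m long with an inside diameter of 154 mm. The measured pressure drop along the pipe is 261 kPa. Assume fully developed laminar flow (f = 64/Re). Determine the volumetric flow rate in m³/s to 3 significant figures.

Q ≈ 0.0771 m³/s

For laminar flow, f = 64/Re with Re = ρVD/μ, so Darcy-Weisbach reduces to ΔP = 32μLV/D². Solving for V: V = ΔP·D²/(32μL) = 2.61e+05·(0.154)²/(32·0.652·71.7) = 4.138 m/s.
Check: Re = ρVD/μ = 1260·4.138·0.154/0.652 = 1231 < 2300, so the laminar assumption holds.
Q = V·A = 4.138·(π/4·0.154²) = 0.07707 m³/s = 0.0771 m³/s.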